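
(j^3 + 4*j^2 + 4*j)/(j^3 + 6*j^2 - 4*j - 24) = j*(j + 2)/(j^2 + 4*j - 12)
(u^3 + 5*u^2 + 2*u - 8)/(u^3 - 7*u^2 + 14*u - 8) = (u^2 + 6*u + 8)/(u^2 - 6*u + 8)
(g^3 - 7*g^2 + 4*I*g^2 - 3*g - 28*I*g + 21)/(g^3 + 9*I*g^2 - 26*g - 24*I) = (g^2 + g*(-7 + I) - 7*I)/(g^2 + 6*I*g - 8)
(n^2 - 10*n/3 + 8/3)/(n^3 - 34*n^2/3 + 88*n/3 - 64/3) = 1/(n - 8)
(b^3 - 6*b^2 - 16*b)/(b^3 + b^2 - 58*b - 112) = b/(b + 7)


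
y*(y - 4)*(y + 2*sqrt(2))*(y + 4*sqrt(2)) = y^4 - 4*y^3 + 6*sqrt(2)*y^3 - 24*sqrt(2)*y^2 + 16*y^2 - 64*y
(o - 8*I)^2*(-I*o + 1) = -I*o^3 - 15*o^2 + 48*I*o - 64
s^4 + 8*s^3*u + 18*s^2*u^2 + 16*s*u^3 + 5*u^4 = (s + u)^3*(s + 5*u)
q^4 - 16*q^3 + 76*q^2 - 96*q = q*(q - 8)*(q - 6)*(q - 2)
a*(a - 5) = a^2 - 5*a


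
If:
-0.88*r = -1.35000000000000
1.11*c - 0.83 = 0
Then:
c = 0.75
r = 1.53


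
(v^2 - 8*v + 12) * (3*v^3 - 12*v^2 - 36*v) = 3*v^5 - 36*v^4 + 96*v^3 + 144*v^2 - 432*v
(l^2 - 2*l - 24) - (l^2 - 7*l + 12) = 5*l - 36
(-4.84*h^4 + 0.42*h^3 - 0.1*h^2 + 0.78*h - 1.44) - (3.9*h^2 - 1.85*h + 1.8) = -4.84*h^4 + 0.42*h^3 - 4.0*h^2 + 2.63*h - 3.24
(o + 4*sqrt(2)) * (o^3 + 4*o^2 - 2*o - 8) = o^4 + 4*o^3 + 4*sqrt(2)*o^3 - 2*o^2 + 16*sqrt(2)*o^2 - 8*sqrt(2)*o - 8*o - 32*sqrt(2)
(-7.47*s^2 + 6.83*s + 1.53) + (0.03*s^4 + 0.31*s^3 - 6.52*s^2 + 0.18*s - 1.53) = 0.03*s^4 + 0.31*s^3 - 13.99*s^2 + 7.01*s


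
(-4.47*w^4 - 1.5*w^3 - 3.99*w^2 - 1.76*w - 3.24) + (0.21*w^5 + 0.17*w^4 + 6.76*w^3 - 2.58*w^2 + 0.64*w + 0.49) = 0.21*w^5 - 4.3*w^4 + 5.26*w^3 - 6.57*w^2 - 1.12*w - 2.75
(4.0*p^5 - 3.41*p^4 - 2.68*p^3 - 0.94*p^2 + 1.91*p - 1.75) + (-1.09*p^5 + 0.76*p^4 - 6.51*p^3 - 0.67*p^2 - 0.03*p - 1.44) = 2.91*p^5 - 2.65*p^4 - 9.19*p^3 - 1.61*p^2 + 1.88*p - 3.19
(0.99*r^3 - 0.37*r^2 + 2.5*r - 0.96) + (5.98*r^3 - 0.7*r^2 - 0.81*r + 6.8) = 6.97*r^3 - 1.07*r^2 + 1.69*r + 5.84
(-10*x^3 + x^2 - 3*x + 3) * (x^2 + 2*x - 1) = -10*x^5 - 19*x^4 + 9*x^3 - 4*x^2 + 9*x - 3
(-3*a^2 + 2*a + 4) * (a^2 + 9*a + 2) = -3*a^4 - 25*a^3 + 16*a^2 + 40*a + 8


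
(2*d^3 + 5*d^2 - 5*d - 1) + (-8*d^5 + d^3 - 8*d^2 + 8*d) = -8*d^5 + 3*d^3 - 3*d^2 + 3*d - 1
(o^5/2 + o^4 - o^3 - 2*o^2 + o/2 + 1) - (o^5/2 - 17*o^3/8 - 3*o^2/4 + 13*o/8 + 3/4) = o^4 + 9*o^3/8 - 5*o^2/4 - 9*o/8 + 1/4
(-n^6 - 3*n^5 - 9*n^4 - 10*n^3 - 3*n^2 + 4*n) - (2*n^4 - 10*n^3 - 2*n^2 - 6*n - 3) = -n^6 - 3*n^5 - 11*n^4 - n^2 + 10*n + 3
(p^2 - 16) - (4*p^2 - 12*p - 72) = -3*p^2 + 12*p + 56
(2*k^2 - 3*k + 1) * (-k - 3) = -2*k^3 - 3*k^2 + 8*k - 3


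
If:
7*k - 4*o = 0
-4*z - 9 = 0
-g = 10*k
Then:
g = -40*o/7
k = 4*o/7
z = -9/4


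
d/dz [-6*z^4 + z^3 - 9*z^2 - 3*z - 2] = -24*z^3 + 3*z^2 - 18*z - 3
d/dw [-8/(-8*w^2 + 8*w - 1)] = 64*(1 - 2*w)/(8*w^2 - 8*w + 1)^2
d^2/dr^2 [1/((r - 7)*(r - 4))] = 2*((r - 7)^2 + (r - 7)*(r - 4) + (r - 4)^2)/((r - 7)^3*(r - 4)^3)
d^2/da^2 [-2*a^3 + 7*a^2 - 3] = 14 - 12*a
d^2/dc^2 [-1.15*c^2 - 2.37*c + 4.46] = -2.30000000000000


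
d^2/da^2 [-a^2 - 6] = -2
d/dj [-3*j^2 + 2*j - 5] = 2 - 6*j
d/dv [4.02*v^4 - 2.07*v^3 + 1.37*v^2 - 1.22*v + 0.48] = 16.08*v^3 - 6.21*v^2 + 2.74*v - 1.22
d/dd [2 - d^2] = -2*d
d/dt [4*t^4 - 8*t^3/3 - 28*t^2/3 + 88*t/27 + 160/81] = 16*t^3 - 8*t^2 - 56*t/3 + 88/27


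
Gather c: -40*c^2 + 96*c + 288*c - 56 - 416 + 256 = -40*c^2 + 384*c - 216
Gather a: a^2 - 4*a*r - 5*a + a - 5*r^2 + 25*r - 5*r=a^2 + a*(-4*r - 4) - 5*r^2 + 20*r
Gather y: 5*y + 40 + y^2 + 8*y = y^2 + 13*y + 40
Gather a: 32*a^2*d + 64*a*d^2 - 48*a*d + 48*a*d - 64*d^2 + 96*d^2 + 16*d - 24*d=32*a^2*d + 64*a*d^2 + 32*d^2 - 8*d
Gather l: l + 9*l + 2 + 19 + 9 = 10*l + 30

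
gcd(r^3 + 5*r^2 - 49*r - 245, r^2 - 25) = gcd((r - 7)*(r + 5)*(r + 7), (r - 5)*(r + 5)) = r + 5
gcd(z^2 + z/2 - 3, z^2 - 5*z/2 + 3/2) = z - 3/2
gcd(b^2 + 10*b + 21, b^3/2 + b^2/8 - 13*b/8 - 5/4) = 1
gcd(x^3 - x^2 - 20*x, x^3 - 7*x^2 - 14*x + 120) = x^2 - x - 20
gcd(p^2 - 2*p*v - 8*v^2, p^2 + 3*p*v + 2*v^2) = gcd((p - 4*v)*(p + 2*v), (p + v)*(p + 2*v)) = p + 2*v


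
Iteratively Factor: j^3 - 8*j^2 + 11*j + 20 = (j - 4)*(j^2 - 4*j - 5) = (j - 4)*(j + 1)*(j - 5)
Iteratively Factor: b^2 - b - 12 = (b - 4)*(b + 3)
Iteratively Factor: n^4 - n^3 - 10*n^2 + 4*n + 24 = (n + 2)*(n^3 - 3*n^2 - 4*n + 12) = (n - 3)*(n + 2)*(n^2 - 4) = (n - 3)*(n + 2)^2*(n - 2)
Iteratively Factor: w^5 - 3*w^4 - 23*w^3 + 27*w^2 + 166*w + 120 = (w - 5)*(w^4 + 2*w^3 - 13*w^2 - 38*w - 24) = (w - 5)*(w + 2)*(w^3 - 13*w - 12) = (w - 5)*(w + 1)*(w + 2)*(w^2 - w - 12) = (w - 5)*(w + 1)*(w + 2)*(w + 3)*(w - 4)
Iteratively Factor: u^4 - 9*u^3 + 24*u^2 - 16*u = (u - 4)*(u^3 - 5*u^2 + 4*u) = (u - 4)*(u - 1)*(u^2 - 4*u) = u*(u - 4)*(u - 1)*(u - 4)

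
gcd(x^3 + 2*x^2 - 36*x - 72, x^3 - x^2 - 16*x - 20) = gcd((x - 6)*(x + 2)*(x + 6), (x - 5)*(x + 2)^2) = x + 2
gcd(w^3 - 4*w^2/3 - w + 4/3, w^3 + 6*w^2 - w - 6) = w^2 - 1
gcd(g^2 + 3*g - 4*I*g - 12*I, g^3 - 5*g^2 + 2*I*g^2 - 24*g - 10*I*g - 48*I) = g + 3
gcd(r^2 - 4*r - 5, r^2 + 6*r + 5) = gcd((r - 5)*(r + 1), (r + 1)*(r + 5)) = r + 1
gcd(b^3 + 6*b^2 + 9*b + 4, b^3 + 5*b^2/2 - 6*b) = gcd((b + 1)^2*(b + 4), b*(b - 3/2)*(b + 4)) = b + 4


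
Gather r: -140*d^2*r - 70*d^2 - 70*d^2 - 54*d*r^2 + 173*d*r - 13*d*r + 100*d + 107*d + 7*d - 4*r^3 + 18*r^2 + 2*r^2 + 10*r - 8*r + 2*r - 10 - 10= -140*d^2 + 214*d - 4*r^3 + r^2*(20 - 54*d) + r*(-140*d^2 + 160*d + 4) - 20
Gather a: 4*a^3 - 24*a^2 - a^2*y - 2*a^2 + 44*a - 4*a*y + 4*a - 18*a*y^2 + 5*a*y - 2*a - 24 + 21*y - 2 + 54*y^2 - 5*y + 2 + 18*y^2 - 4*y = 4*a^3 + a^2*(-y - 26) + a*(-18*y^2 + y + 46) + 72*y^2 + 12*y - 24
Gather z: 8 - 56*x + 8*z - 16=-56*x + 8*z - 8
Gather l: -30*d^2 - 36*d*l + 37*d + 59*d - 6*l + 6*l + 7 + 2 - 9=-30*d^2 - 36*d*l + 96*d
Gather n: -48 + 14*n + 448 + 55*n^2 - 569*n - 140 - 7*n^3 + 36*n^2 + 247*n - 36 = -7*n^3 + 91*n^2 - 308*n + 224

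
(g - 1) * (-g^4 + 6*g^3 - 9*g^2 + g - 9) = -g^5 + 7*g^4 - 15*g^3 + 10*g^2 - 10*g + 9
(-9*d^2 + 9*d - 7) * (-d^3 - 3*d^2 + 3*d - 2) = 9*d^5 + 18*d^4 - 47*d^3 + 66*d^2 - 39*d + 14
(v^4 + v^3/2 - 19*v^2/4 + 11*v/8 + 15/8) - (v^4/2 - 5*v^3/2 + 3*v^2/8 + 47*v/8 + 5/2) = v^4/2 + 3*v^3 - 41*v^2/8 - 9*v/2 - 5/8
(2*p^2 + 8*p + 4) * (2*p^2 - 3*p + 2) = 4*p^4 + 10*p^3 - 12*p^2 + 4*p + 8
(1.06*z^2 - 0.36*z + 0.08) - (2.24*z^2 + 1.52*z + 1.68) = -1.18*z^2 - 1.88*z - 1.6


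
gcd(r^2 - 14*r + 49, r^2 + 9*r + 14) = 1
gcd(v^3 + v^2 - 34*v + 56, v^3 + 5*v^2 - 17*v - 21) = v + 7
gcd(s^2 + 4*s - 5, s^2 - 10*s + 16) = 1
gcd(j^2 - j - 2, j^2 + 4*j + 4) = 1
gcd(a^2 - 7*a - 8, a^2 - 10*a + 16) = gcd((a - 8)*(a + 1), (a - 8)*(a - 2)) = a - 8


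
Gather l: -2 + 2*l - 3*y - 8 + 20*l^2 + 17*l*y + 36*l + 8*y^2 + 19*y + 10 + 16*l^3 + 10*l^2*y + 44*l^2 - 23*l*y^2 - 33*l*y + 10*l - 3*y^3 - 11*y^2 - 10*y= 16*l^3 + l^2*(10*y + 64) + l*(-23*y^2 - 16*y + 48) - 3*y^3 - 3*y^2 + 6*y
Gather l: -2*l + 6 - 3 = 3 - 2*l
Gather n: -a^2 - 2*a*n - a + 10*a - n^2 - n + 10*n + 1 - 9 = -a^2 + 9*a - n^2 + n*(9 - 2*a) - 8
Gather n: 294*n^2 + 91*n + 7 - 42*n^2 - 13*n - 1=252*n^2 + 78*n + 6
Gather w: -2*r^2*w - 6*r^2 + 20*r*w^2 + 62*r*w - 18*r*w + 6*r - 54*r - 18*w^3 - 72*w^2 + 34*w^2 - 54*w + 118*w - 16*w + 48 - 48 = -6*r^2 - 48*r - 18*w^3 + w^2*(20*r - 38) + w*(-2*r^2 + 44*r + 48)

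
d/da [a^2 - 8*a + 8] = 2*a - 8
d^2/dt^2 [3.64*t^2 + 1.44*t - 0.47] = 7.28000000000000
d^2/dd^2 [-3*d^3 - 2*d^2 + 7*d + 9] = -18*d - 4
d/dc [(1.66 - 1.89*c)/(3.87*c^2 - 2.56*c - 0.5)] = (7.3143*c^2 - 12.8484*c + 5.1946)/(14.9769*c^4 - 19.8144*c^3 + 2.6836*c^2 + 2.56*c + 0.25)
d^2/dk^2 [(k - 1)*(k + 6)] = 2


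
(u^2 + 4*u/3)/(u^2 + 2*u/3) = (3*u + 4)/(3*u + 2)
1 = 1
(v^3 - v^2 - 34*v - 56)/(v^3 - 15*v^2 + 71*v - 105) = (v^2 + 6*v + 8)/(v^2 - 8*v + 15)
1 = 1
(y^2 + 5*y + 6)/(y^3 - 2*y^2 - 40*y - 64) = (y + 3)/(y^2 - 4*y - 32)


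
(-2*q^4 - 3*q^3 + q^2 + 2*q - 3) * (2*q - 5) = -4*q^5 + 4*q^4 + 17*q^3 - q^2 - 16*q + 15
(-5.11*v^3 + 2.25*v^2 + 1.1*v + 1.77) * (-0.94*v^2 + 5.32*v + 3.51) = 4.8034*v^5 - 29.3002*v^4 - 7.0001*v^3 + 12.0857*v^2 + 13.2774*v + 6.2127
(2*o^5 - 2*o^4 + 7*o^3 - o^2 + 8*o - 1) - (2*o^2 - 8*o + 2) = 2*o^5 - 2*o^4 + 7*o^3 - 3*o^2 + 16*o - 3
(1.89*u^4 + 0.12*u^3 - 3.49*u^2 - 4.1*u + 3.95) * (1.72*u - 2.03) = 3.2508*u^5 - 3.6303*u^4 - 6.2464*u^3 + 0.0327000000000002*u^2 + 15.117*u - 8.0185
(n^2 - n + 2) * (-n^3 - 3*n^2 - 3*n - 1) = -n^5 - 2*n^4 - 2*n^3 - 4*n^2 - 5*n - 2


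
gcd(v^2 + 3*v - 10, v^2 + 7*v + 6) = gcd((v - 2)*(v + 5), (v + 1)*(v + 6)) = 1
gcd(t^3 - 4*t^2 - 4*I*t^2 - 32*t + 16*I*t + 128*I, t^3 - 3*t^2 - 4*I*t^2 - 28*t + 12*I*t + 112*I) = t^2 + t*(4 - 4*I) - 16*I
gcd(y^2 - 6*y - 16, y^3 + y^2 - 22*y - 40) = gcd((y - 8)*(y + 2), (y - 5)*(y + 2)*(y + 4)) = y + 2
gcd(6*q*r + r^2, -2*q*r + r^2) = r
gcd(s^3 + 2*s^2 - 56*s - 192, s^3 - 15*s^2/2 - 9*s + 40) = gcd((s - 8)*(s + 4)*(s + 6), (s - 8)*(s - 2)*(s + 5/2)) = s - 8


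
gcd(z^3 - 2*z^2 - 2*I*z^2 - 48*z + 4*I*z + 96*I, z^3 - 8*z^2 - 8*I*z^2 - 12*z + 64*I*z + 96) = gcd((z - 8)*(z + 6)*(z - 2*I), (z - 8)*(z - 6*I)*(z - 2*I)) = z^2 + z*(-8 - 2*I) + 16*I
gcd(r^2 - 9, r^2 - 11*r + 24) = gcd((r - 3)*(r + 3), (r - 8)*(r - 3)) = r - 3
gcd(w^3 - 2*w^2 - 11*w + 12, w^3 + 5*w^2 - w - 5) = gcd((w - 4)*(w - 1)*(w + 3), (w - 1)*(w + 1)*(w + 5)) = w - 1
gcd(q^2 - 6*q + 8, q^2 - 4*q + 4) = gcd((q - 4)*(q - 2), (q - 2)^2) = q - 2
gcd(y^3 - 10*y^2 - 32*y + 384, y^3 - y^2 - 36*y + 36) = y + 6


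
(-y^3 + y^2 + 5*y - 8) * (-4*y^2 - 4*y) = 4*y^5 - 24*y^3 + 12*y^2 + 32*y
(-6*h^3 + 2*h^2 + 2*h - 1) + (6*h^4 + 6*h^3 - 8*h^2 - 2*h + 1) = 6*h^4 - 6*h^2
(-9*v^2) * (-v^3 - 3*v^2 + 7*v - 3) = 9*v^5 + 27*v^4 - 63*v^3 + 27*v^2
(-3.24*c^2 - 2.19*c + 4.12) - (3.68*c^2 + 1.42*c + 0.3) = -6.92*c^2 - 3.61*c + 3.82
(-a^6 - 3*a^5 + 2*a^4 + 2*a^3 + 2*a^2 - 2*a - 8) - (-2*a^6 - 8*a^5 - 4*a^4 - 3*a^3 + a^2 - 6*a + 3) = a^6 + 5*a^5 + 6*a^4 + 5*a^3 + a^2 + 4*a - 11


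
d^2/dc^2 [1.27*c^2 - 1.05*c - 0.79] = 2.54000000000000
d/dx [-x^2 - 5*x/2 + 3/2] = -2*x - 5/2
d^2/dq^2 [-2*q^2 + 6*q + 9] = -4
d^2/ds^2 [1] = 0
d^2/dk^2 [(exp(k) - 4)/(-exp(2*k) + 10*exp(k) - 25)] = (-exp(2*k) - 4*exp(k) + 15)*exp(k)/(exp(4*k) - 20*exp(3*k) + 150*exp(2*k) - 500*exp(k) + 625)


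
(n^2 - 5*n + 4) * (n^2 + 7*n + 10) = n^4 + 2*n^3 - 21*n^2 - 22*n + 40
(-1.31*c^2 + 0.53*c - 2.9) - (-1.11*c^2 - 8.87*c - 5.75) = -0.2*c^2 + 9.4*c + 2.85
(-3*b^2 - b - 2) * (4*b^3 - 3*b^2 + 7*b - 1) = -12*b^5 + 5*b^4 - 26*b^3 + 2*b^2 - 13*b + 2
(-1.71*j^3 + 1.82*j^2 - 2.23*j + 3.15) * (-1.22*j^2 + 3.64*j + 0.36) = 2.0862*j^5 - 8.4448*j^4 + 8.7298*j^3 - 11.305*j^2 + 10.6632*j + 1.134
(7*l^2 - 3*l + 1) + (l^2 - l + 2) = 8*l^2 - 4*l + 3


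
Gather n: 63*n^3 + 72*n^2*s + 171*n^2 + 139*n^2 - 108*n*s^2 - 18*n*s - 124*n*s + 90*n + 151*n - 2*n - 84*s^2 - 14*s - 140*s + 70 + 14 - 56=63*n^3 + n^2*(72*s + 310) + n*(-108*s^2 - 142*s + 239) - 84*s^2 - 154*s + 28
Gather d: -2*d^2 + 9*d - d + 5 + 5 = -2*d^2 + 8*d + 10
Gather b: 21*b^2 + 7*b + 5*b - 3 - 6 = 21*b^2 + 12*b - 9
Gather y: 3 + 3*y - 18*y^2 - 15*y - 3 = -18*y^2 - 12*y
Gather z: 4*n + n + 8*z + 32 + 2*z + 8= 5*n + 10*z + 40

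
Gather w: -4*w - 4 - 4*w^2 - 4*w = -4*w^2 - 8*w - 4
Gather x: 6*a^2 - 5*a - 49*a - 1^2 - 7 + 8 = 6*a^2 - 54*a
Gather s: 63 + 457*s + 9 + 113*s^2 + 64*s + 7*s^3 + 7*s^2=7*s^3 + 120*s^2 + 521*s + 72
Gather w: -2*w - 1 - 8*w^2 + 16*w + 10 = -8*w^2 + 14*w + 9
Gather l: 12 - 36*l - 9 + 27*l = 3 - 9*l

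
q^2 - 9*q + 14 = (q - 7)*(q - 2)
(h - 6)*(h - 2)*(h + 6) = h^3 - 2*h^2 - 36*h + 72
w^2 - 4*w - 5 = (w - 5)*(w + 1)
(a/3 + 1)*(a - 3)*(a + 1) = a^3/3 + a^2/3 - 3*a - 3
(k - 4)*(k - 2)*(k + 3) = k^3 - 3*k^2 - 10*k + 24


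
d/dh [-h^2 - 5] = -2*h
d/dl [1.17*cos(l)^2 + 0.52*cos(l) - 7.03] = -(2.34*cos(l) + 0.52)*sin(l)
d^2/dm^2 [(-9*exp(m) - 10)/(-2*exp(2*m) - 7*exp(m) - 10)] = (36*exp(4*m) + 34*exp(3*m) - 660*exp(2*m) - 940*exp(m) + 200)*exp(m)/(8*exp(6*m) + 84*exp(5*m) + 414*exp(4*m) + 1183*exp(3*m) + 2070*exp(2*m) + 2100*exp(m) + 1000)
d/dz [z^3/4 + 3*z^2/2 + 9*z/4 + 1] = 3*z^2/4 + 3*z + 9/4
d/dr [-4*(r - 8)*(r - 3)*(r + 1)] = -12*r^2 + 80*r - 52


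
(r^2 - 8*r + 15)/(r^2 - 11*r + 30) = (r - 3)/(r - 6)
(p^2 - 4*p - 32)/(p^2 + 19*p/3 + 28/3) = 3*(p - 8)/(3*p + 7)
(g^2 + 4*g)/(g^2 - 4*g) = (g + 4)/(g - 4)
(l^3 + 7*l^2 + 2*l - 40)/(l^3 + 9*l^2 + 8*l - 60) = (l + 4)/(l + 6)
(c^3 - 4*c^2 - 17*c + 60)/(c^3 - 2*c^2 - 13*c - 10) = (c^2 + c - 12)/(c^2 + 3*c + 2)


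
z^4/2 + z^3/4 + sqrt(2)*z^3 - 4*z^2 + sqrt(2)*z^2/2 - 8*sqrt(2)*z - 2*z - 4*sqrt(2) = (z/2 + sqrt(2))*(z + 1/2)*(z - 2*sqrt(2))*(z + 2*sqrt(2))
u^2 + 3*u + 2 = (u + 1)*(u + 2)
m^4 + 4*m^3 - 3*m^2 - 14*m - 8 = (m - 2)*(m + 1)^2*(m + 4)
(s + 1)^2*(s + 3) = s^3 + 5*s^2 + 7*s + 3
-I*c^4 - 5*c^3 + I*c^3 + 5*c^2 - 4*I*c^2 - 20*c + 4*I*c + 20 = (c - 5*I)*(c - 2*I)*(c + 2*I)*(-I*c + I)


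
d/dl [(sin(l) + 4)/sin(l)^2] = -(sin(l) + 8)*cos(l)/sin(l)^3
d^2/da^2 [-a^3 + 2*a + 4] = -6*a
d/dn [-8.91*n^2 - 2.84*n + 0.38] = -17.82*n - 2.84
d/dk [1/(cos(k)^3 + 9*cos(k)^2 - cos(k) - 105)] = (3*cos(k)^2 + 18*cos(k) - 1)*sin(k)/(cos(k)^3 + 9*cos(k)^2 - cos(k) - 105)^2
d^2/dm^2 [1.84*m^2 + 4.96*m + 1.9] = 3.68000000000000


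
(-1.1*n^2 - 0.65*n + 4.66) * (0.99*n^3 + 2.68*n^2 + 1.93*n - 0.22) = -1.089*n^5 - 3.5915*n^4 + 0.7484*n^3 + 11.4763*n^2 + 9.1368*n - 1.0252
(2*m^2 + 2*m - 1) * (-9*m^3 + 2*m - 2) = -18*m^5 - 18*m^4 + 13*m^3 - 6*m + 2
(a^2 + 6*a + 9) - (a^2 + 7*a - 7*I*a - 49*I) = -a + 7*I*a + 9 + 49*I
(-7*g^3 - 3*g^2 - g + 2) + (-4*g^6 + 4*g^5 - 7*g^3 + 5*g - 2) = -4*g^6 + 4*g^5 - 14*g^3 - 3*g^2 + 4*g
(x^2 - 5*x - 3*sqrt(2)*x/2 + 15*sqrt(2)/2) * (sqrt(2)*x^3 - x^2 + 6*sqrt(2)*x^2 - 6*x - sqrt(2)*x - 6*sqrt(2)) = sqrt(2)*x^5 - 4*x^4 + sqrt(2)*x^4 - 59*sqrt(2)*x^3/2 - 4*x^3 + sqrt(2)*x^2/2 + 123*x^2 - 15*sqrt(2)*x + 3*x - 90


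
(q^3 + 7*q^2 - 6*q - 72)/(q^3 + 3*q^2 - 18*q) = (q + 4)/q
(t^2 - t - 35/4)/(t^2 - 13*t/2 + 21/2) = (t + 5/2)/(t - 3)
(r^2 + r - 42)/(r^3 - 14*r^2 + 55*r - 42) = (r + 7)/(r^2 - 8*r + 7)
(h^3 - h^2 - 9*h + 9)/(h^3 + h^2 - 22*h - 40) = (h^3 - h^2 - 9*h + 9)/(h^3 + h^2 - 22*h - 40)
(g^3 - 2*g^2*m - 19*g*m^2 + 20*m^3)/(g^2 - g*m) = g - m - 20*m^2/g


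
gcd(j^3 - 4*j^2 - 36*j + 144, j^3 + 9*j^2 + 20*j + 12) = j + 6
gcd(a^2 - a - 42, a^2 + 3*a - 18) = a + 6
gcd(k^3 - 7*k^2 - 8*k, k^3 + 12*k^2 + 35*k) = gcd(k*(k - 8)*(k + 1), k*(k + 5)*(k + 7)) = k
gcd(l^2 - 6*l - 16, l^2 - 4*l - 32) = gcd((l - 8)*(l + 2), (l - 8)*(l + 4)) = l - 8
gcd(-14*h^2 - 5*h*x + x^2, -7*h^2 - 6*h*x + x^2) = -7*h + x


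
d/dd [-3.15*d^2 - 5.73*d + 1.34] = -6.3*d - 5.73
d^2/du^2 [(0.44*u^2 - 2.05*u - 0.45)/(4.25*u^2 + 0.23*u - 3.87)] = (-7.105427357601e-15*u^4 - 74.91645*u^3 - 5.34734999999999*u^2 - 204.9435*u - 5.320098)/(76.765625*u^6 + 12.463125*u^5 - 209.03115*u^4 - 22.685383*u^3 + 190.341306*u^2 + 10.334061*u - 57.960603)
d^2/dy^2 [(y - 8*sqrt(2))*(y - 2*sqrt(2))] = 2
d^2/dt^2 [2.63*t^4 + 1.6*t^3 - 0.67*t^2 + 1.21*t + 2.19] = 31.56*t^2 + 9.6*t - 1.34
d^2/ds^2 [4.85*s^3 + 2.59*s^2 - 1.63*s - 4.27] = 29.1*s + 5.18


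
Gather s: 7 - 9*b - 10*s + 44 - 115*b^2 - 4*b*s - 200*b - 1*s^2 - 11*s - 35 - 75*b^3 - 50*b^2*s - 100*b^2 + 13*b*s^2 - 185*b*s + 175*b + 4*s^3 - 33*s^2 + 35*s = -75*b^3 - 215*b^2 - 34*b + 4*s^3 + s^2*(13*b - 34) + s*(-50*b^2 - 189*b + 14) + 16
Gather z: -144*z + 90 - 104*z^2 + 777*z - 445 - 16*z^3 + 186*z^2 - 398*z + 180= -16*z^3 + 82*z^2 + 235*z - 175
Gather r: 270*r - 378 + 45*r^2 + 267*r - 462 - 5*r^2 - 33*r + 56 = 40*r^2 + 504*r - 784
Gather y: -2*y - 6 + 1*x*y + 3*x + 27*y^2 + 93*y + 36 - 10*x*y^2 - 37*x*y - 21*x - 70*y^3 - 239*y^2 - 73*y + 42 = -18*x - 70*y^3 + y^2*(-10*x - 212) + y*(18 - 36*x) + 72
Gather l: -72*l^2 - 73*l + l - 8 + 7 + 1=-72*l^2 - 72*l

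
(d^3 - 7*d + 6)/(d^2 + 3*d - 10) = (d^2 + 2*d - 3)/(d + 5)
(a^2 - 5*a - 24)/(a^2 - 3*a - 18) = (a - 8)/(a - 6)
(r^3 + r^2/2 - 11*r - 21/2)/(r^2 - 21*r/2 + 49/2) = (r^2 + 4*r + 3)/(r - 7)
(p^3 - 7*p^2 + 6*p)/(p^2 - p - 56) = p*(-p^2 + 7*p - 6)/(-p^2 + p + 56)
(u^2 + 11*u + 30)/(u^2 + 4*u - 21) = (u^2 + 11*u + 30)/(u^2 + 4*u - 21)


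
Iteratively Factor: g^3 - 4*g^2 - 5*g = (g - 5)*(g^2 + g) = (g - 5)*(g + 1)*(g)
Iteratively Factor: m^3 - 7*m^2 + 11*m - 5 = (m - 1)*(m^2 - 6*m + 5) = (m - 1)^2*(m - 5)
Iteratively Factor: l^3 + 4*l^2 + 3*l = (l)*(l^2 + 4*l + 3) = l*(l + 3)*(l + 1)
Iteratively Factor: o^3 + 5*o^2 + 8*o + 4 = (o + 2)*(o^2 + 3*o + 2) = (o + 1)*(o + 2)*(o + 2)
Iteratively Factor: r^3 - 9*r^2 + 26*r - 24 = (r - 3)*(r^2 - 6*r + 8) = (r - 3)*(r - 2)*(r - 4)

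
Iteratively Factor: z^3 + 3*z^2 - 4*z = (z + 4)*(z^2 - z) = z*(z + 4)*(z - 1)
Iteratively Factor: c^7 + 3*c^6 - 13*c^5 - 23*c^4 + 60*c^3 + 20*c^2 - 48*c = (c - 2)*(c^6 + 5*c^5 - 3*c^4 - 29*c^3 + 2*c^2 + 24*c) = (c - 2)^2*(c^5 + 7*c^4 + 11*c^3 - 7*c^2 - 12*c) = (c - 2)^2*(c - 1)*(c^4 + 8*c^3 + 19*c^2 + 12*c) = (c - 2)^2*(c - 1)*(c + 3)*(c^3 + 5*c^2 + 4*c) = (c - 2)^2*(c - 1)*(c + 3)*(c + 4)*(c^2 + c) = c*(c - 2)^2*(c - 1)*(c + 3)*(c + 4)*(c + 1)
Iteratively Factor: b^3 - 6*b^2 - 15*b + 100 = (b - 5)*(b^2 - b - 20) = (b - 5)^2*(b + 4)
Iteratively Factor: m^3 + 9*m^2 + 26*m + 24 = (m + 4)*(m^2 + 5*m + 6) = (m + 3)*(m + 4)*(m + 2)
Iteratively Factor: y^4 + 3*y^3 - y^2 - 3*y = (y + 1)*(y^3 + 2*y^2 - 3*y) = (y - 1)*(y + 1)*(y^2 + 3*y) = (y - 1)*(y + 1)*(y + 3)*(y)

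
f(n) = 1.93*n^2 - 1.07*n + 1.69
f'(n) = 3.86*n - 1.07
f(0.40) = 1.57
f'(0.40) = 0.47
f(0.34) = 1.55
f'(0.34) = 0.24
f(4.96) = 43.86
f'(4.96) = 18.08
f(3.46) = 21.09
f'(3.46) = 12.29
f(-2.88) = 20.78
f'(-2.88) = -12.19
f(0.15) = 1.57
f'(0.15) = -0.49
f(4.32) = 33.09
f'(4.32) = 15.61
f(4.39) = 34.19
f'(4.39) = 15.88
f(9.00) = 148.39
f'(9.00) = 33.67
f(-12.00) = 292.45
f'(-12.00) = -47.39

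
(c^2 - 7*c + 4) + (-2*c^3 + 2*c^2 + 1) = -2*c^3 + 3*c^2 - 7*c + 5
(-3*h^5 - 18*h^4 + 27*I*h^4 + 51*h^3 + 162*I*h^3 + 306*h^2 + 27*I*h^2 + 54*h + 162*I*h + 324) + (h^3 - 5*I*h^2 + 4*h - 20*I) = -3*h^5 - 18*h^4 + 27*I*h^4 + 52*h^3 + 162*I*h^3 + 306*h^2 + 22*I*h^2 + 58*h + 162*I*h + 324 - 20*I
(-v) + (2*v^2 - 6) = 2*v^2 - v - 6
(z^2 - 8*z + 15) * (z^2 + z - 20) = z^4 - 7*z^3 - 13*z^2 + 175*z - 300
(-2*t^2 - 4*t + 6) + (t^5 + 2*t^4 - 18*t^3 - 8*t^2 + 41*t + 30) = t^5 + 2*t^4 - 18*t^3 - 10*t^2 + 37*t + 36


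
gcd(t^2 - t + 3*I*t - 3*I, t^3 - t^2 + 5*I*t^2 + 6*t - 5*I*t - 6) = t - 1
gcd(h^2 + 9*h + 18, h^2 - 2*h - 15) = h + 3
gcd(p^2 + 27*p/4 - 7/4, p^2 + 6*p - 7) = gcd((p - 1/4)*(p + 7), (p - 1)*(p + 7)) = p + 7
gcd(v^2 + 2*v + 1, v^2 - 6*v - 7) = v + 1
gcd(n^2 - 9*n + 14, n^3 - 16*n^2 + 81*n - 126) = n - 7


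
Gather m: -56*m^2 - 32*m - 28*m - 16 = -56*m^2 - 60*m - 16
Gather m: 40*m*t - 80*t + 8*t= 40*m*t - 72*t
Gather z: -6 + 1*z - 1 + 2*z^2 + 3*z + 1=2*z^2 + 4*z - 6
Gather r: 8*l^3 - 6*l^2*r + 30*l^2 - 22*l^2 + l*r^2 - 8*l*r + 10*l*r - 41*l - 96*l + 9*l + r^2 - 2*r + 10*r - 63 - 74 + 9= 8*l^3 + 8*l^2 - 128*l + r^2*(l + 1) + r*(-6*l^2 + 2*l + 8) - 128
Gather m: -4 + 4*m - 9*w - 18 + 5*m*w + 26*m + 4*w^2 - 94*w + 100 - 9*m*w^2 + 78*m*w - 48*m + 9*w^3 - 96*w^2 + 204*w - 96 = m*(-9*w^2 + 83*w - 18) + 9*w^3 - 92*w^2 + 101*w - 18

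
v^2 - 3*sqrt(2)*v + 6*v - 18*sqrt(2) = (v + 6)*(v - 3*sqrt(2))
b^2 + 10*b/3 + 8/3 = (b + 4/3)*(b + 2)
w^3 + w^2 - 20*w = w*(w - 4)*(w + 5)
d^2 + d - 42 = (d - 6)*(d + 7)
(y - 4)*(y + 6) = y^2 + 2*y - 24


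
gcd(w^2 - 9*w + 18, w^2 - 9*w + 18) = w^2 - 9*w + 18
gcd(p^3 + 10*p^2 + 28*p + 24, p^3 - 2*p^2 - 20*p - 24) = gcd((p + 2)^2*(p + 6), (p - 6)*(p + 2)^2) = p^2 + 4*p + 4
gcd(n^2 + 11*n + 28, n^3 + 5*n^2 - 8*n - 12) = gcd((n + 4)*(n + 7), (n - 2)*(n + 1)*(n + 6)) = 1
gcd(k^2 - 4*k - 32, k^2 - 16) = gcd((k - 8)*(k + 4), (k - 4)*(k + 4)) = k + 4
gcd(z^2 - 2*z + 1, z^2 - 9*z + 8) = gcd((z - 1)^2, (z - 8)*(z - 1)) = z - 1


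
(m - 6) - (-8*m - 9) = 9*m + 3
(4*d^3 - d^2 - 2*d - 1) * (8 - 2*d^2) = -8*d^5 + 2*d^4 + 36*d^3 - 6*d^2 - 16*d - 8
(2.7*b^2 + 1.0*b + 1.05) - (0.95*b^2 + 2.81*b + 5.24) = 1.75*b^2 - 1.81*b - 4.19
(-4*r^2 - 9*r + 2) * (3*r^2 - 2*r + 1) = -12*r^4 - 19*r^3 + 20*r^2 - 13*r + 2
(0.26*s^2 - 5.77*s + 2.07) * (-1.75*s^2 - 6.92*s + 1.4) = -0.455*s^4 + 8.2983*s^3 + 36.6699*s^2 - 22.4024*s + 2.898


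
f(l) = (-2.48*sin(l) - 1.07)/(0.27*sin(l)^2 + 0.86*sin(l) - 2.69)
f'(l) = (-0.54*sin(l)*cos(l) - 0.86*cos(l))*(-2.48*sin(l) - 1.07)/(0.27*sin(l)^2 + 0.86*sin(l) - 2.69)^2 - 2.48*cos(l)/(0.27*sin(l)^2 + 0.86*sin(l) - 2.69) = (0.6696*sin(l)^2 + 0.5778*sin(l) + 7.5914)*cos(l)/(0.0729*sin(l)^4 + 0.4644*sin(l)^3 - 0.713*sin(l)^2 - 4.6268*sin(l) + 7.2361)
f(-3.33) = 0.61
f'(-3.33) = -1.20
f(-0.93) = -0.29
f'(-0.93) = 0.44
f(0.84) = 1.54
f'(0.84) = 1.55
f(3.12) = 0.42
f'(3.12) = -1.07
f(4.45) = -0.41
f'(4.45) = -0.19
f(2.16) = 1.75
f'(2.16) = -1.48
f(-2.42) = -0.18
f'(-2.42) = -0.57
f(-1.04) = -0.33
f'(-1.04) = 0.37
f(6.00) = 0.13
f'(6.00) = 0.85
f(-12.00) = 1.12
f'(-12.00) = 1.48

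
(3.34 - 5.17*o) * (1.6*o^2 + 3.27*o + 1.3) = -8.272*o^3 - 11.5619*o^2 + 4.2008*o + 4.342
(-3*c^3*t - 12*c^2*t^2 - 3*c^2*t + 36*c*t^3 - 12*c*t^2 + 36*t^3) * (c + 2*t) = -3*c^4*t - 18*c^3*t^2 - 3*c^3*t + 12*c^2*t^3 - 18*c^2*t^2 + 72*c*t^4 + 12*c*t^3 + 72*t^4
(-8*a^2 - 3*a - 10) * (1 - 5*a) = 40*a^3 + 7*a^2 + 47*a - 10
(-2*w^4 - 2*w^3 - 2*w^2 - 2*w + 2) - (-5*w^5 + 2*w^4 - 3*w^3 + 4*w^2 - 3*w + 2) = 5*w^5 - 4*w^4 + w^3 - 6*w^2 + w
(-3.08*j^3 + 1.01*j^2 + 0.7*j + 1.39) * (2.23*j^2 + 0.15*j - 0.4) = -6.8684*j^5 + 1.7903*j^4 + 2.9445*j^3 + 2.8007*j^2 - 0.0715*j - 0.556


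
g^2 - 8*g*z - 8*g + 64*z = (g - 8)*(g - 8*z)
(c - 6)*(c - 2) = c^2 - 8*c + 12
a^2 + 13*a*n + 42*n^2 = (a + 6*n)*(a + 7*n)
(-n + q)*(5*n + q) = -5*n^2 + 4*n*q + q^2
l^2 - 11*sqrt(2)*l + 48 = (l - 8*sqrt(2))*(l - 3*sqrt(2))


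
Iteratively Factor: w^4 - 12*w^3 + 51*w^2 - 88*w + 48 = (w - 4)*(w^3 - 8*w^2 + 19*w - 12) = (w - 4)*(w - 3)*(w^2 - 5*w + 4) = (w - 4)^2*(w - 3)*(w - 1)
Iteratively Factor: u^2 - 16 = (u - 4)*(u + 4)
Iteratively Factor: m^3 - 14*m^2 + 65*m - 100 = (m - 5)*(m^2 - 9*m + 20) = (m - 5)*(m - 4)*(m - 5)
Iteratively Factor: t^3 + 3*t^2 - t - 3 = (t + 3)*(t^2 - 1) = (t - 1)*(t + 3)*(t + 1)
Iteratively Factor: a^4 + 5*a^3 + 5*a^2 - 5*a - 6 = (a + 3)*(a^3 + 2*a^2 - a - 2) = (a + 2)*(a + 3)*(a^2 - 1) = (a + 1)*(a + 2)*(a + 3)*(a - 1)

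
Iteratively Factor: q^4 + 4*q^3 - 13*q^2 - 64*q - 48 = (q + 3)*(q^3 + q^2 - 16*q - 16) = (q - 4)*(q + 3)*(q^2 + 5*q + 4) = (q - 4)*(q + 1)*(q + 3)*(q + 4)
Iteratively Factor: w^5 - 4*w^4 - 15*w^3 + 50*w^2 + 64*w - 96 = (w + 3)*(w^4 - 7*w^3 + 6*w^2 + 32*w - 32) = (w - 4)*(w + 3)*(w^3 - 3*w^2 - 6*w + 8) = (w - 4)^2*(w + 3)*(w^2 + w - 2) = (w - 4)^2*(w + 2)*(w + 3)*(w - 1)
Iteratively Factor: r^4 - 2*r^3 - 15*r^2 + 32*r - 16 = (r - 1)*(r^3 - r^2 - 16*r + 16) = (r - 1)^2*(r^2 - 16) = (r - 1)^2*(r + 4)*(r - 4)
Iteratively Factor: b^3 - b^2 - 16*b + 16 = (b - 1)*(b^2 - 16) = (b - 1)*(b + 4)*(b - 4)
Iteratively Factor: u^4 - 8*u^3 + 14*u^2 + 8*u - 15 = (u - 3)*(u^3 - 5*u^2 - u + 5) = (u - 3)*(u - 1)*(u^2 - 4*u - 5) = (u - 5)*(u - 3)*(u - 1)*(u + 1)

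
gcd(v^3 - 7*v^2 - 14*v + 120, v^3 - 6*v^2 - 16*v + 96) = v^2 - 2*v - 24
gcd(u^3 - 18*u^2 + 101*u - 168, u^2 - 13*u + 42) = u - 7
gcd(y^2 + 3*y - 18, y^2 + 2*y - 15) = y - 3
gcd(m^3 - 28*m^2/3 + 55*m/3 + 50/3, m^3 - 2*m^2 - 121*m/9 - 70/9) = m^2 - 13*m/3 - 10/3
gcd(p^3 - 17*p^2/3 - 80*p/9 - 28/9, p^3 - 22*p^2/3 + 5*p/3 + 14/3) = p^2 - 19*p/3 - 14/3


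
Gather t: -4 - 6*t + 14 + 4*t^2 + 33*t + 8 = 4*t^2 + 27*t + 18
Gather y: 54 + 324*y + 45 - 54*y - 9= 270*y + 90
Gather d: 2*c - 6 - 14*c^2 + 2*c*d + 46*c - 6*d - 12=-14*c^2 + 48*c + d*(2*c - 6) - 18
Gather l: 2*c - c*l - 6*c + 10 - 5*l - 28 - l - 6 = -4*c + l*(-c - 6) - 24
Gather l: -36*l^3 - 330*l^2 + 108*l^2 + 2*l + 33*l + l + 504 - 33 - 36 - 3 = -36*l^3 - 222*l^2 + 36*l + 432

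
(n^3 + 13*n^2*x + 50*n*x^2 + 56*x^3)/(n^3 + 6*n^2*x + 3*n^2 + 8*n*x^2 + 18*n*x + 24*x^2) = (n + 7*x)/(n + 3)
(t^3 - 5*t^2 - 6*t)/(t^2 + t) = t - 6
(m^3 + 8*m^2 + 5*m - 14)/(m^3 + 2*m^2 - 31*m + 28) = (m + 2)/(m - 4)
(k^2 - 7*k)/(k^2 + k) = (k - 7)/(k + 1)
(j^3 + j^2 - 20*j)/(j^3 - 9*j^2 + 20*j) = (j + 5)/(j - 5)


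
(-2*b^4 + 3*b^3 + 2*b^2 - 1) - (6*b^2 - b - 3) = -2*b^4 + 3*b^3 - 4*b^2 + b + 2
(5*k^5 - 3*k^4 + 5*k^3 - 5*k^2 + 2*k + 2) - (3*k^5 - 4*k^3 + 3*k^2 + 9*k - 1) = 2*k^5 - 3*k^4 + 9*k^3 - 8*k^2 - 7*k + 3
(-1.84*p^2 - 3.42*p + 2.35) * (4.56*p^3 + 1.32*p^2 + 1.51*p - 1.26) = -8.3904*p^5 - 18.024*p^4 + 3.4232*p^3 + 0.2562*p^2 + 7.8577*p - 2.961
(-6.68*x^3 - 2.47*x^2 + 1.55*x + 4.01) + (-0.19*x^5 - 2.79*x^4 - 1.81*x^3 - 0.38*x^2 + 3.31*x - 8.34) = -0.19*x^5 - 2.79*x^4 - 8.49*x^3 - 2.85*x^2 + 4.86*x - 4.33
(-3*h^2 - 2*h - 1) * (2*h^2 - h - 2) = -6*h^4 - h^3 + 6*h^2 + 5*h + 2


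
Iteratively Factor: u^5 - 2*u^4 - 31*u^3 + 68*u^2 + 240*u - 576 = (u - 4)*(u^4 + 2*u^3 - 23*u^2 - 24*u + 144) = (u - 4)*(u - 3)*(u^3 + 5*u^2 - 8*u - 48) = (u - 4)*(u - 3)^2*(u^2 + 8*u + 16) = (u - 4)*(u - 3)^2*(u + 4)*(u + 4)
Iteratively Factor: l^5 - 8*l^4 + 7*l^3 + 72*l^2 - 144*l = (l - 4)*(l^4 - 4*l^3 - 9*l^2 + 36*l) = l*(l - 4)*(l^3 - 4*l^2 - 9*l + 36) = l*(l - 4)^2*(l^2 - 9) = l*(l - 4)^2*(l + 3)*(l - 3)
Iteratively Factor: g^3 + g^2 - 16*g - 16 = (g - 4)*(g^2 + 5*g + 4) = (g - 4)*(g + 1)*(g + 4)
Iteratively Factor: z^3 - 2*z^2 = (z - 2)*(z^2) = z*(z - 2)*(z)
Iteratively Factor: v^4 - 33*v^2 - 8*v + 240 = (v + 4)*(v^3 - 4*v^2 - 17*v + 60) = (v + 4)^2*(v^2 - 8*v + 15) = (v - 3)*(v + 4)^2*(v - 5)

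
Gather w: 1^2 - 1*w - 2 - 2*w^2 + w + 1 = -2*w^2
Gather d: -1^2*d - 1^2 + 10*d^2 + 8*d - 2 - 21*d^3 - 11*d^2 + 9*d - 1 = -21*d^3 - d^2 + 16*d - 4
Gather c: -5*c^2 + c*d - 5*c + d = -5*c^2 + c*(d - 5) + d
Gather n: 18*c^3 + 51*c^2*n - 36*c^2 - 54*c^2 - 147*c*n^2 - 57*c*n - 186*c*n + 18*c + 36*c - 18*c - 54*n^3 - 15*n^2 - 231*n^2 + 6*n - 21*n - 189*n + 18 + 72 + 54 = 18*c^3 - 90*c^2 + 36*c - 54*n^3 + n^2*(-147*c - 246) + n*(51*c^2 - 243*c - 204) + 144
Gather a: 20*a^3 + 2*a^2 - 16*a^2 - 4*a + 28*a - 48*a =20*a^3 - 14*a^2 - 24*a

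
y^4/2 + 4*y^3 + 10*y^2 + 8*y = y*(y/2 + 1)*(y + 2)*(y + 4)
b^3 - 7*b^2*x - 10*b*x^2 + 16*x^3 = (b - 8*x)*(b - x)*(b + 2*x)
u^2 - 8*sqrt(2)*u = u*(u - 8*sqrt(2))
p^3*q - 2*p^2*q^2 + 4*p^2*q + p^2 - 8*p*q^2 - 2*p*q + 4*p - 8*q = (p + 4)*(p - 2*q)*(p*q + 1)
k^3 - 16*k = k*(k - 4)*(k + 4)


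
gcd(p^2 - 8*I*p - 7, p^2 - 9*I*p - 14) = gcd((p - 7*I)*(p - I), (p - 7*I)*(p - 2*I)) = p - 7*I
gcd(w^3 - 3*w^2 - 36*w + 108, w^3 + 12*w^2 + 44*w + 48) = w + 6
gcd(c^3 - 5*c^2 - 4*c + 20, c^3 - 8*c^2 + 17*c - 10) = c^2 - 7*c + 10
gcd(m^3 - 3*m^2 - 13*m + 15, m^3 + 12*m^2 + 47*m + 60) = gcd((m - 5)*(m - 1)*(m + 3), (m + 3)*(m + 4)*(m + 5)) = m + 3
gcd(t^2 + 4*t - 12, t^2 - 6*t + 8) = t - 2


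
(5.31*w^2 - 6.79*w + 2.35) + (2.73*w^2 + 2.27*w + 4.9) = 8.04*w^2 - 4.52*w + 7.25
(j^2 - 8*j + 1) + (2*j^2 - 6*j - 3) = 3*j^2 - 14*j - 2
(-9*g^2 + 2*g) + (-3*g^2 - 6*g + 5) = -12*g^2 - 4*g + 5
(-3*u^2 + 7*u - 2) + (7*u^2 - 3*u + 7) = 4*u^2 + 4*u + 5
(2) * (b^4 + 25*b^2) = 2*b^4 + 50*b^2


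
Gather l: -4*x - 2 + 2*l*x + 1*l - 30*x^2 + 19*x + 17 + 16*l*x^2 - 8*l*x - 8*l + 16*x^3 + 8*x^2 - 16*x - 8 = l*(16*x^2 - 6*x - 7) + 16*x^3 - 22*x^2 - x + 7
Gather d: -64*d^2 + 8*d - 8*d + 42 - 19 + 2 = 25 - 64*d^2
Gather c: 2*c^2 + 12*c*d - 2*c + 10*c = 2*c^2 + c*(12*d + 8)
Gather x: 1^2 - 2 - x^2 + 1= -x^2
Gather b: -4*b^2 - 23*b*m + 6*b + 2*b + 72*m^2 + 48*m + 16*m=-4*b^2 + b*(8 - 23*m) + 72*m^2 + 64*m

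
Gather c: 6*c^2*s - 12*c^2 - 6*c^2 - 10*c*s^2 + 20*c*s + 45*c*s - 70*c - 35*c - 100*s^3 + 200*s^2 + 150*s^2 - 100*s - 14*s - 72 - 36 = c^2*(6*s - 18) + c*(-10*s^2 + 65*s - 105) - 100*s^3 + 350*s^2 - 114*s - 108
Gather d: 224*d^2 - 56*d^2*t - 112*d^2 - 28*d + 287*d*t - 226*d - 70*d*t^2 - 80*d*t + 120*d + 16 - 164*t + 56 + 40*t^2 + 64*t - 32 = d^2*(112 - 56*t) + d*(-70*t^2 + 207*t - 134) + 40*t^2 - 100*t + 40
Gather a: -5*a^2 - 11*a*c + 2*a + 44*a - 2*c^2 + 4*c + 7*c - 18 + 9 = -5*a^2 + a*(46 - 11*c) - 2*c^2 + 11*c - 9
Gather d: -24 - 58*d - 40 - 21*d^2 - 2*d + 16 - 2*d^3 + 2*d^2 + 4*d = -2*d^3 - 19*d^2 - 56*d - 48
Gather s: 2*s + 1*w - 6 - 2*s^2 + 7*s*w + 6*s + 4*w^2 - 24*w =-2*s^2 + s*(7*w + 8) + 4*w^2 - 23*w - 6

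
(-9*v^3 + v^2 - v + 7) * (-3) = 27*v^3 - 3*v^2 + 3*v - 21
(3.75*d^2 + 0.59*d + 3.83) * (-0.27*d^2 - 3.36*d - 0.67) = -1.0125*d^4 - 12.7593*d^3 - 5.529*d^2 - 13.2641*d - 2.5661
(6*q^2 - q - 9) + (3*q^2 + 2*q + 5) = 9*q^2 + q - 4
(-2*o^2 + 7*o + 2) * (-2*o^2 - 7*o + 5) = 4*o^4 - 63*o^2 + 21*o + 10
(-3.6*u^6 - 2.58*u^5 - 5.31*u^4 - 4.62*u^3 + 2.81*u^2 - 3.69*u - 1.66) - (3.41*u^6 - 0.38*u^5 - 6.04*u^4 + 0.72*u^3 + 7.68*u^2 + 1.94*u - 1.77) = -7.01*u^6 - 2.2*u^5 + 0.73*u^4 - 5.34*u^3 - 4.87*u^2 - 5.63*u + 0.11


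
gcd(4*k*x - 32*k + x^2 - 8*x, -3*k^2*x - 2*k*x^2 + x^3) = 1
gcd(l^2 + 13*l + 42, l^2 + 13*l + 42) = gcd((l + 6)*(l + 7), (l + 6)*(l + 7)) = l^2 + 13*l + 42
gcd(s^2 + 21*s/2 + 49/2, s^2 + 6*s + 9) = 1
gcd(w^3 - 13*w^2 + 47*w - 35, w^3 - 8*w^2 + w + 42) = w - 7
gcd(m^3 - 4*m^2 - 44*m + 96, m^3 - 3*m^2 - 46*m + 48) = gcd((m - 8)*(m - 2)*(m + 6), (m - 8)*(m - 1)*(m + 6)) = m^2 - 2*m - 48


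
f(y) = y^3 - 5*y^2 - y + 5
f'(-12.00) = 551.00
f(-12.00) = -2431.00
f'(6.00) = 47.00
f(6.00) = 35.00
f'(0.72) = -6.64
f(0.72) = 2.06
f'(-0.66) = 6.91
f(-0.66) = 3.19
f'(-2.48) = 42.25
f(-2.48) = -38.52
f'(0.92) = -7.66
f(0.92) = 0.63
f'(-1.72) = 25.08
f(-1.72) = -13.16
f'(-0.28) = 2.04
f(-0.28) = 4.87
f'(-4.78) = 115.35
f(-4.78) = -213.68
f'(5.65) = 38.27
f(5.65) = 20.10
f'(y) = 3*y^2 - 10*y - 1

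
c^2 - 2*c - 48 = (c - 8)*(c + 6)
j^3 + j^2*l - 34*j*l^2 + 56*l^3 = (j - 4*l)*(j - 2*l)*(j + 7*l)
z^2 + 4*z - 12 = (z - 2)*(z + 6)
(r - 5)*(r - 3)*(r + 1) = r^3 - 7*r^2 + 7*r + 15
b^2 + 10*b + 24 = (b + 4)*(b + 6)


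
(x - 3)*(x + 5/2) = x^2 - x/2 - 15/2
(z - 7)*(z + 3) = z^2 - 4*z - 21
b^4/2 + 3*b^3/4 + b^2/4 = b^2*(b/2 + 1/2)*(b + 1/2)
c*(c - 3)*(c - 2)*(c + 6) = c^4 + c^3 - 24*c^2 + 36*c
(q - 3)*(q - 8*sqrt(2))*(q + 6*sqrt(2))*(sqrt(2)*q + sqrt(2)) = sqrt(2)*q^4 - 4*q^3 - 2*sqrt(2)*q^3 - 99*sqrt(2)*q^2 + 8*q^2 + 12*q + 192*sqrt(2)*q + 288*sqrt(2)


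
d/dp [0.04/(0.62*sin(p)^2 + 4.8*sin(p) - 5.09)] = -(0.0496*sin(p) + 0.192)*cos(p)/(0.62*sin(p)^2 + 4.8*sin(p) - 5.09)^2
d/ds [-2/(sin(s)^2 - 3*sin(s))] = 2*(2*sin(s) - 3)*cos(s)/((sin(s) - 3)^2*sin(s)^2)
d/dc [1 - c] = -1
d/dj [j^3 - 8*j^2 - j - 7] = 3*j^2 - 16*j - 1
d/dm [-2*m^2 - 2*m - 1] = -4*m - 2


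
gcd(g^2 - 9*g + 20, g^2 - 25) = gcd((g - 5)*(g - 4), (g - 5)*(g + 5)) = g - 5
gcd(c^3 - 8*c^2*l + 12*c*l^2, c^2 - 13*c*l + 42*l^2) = c - 6*l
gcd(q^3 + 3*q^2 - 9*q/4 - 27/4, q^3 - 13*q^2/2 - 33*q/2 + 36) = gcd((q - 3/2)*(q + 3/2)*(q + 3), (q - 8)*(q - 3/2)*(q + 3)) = q^2 + 3*q/2 - 9/2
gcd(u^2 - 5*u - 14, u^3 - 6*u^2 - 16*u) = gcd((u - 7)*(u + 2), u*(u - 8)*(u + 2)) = u + 2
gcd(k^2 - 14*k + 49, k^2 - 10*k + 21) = k - 7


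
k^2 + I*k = k*(k + I)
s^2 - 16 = (s - 4)*(s + 4)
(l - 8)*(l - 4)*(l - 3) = l^3 - 15*l^2 + 68*l - 96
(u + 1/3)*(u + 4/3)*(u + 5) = u^3 + 20*u^2/3 + 79*u/9 + 20/9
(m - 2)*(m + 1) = m^2 - m - 2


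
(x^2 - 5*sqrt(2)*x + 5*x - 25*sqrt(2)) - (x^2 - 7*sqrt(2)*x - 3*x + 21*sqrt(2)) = 2*sqrt(2)*x + 8*x - 46*sqrt(2)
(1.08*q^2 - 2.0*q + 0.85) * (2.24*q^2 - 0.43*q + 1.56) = 2.4192*q^4 - 4.9444*q^3 + 4.4488*q^2 - 3.4855*q + 1.326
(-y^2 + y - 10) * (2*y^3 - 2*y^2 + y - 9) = -2*y^5 + 4*y^4 - 23*y^3 + 30*y^2 - 19*y + 90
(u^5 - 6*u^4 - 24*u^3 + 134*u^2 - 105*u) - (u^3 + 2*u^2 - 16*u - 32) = u^5 - 6*u^4 - 25*u^3 + 132*u^2 - 89*u + 32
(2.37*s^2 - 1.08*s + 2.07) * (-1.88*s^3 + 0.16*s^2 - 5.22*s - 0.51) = -4.4556*s^5 + 2.4096*s^4 - 16.4358*s^3 + 4.7601*s^2 - 10.2546*s - 1.0557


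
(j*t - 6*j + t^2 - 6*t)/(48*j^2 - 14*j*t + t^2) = (j*t - 6*j + t^2 - 6*t)/(48*j^2 - 14*j*t + t^2)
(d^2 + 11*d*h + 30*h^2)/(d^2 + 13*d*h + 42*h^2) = (d + 5*h)/(d + 7*h)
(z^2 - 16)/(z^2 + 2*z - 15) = (z^2 - 16)/(z^2 + 2*z - 15)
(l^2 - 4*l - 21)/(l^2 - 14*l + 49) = (l + 3)/(l - 7)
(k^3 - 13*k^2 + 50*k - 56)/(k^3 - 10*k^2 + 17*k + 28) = (k - 2)/(k + 1)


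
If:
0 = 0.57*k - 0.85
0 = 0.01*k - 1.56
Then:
No Solution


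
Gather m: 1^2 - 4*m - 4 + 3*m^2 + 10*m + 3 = 3*m^2 + 6*m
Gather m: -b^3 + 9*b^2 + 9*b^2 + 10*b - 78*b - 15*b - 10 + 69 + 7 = -b^3 + 18*b^2 - 83*b + 66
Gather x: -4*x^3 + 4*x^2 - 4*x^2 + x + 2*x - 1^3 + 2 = -4*x^3 + 3*x + 1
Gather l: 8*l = 8*l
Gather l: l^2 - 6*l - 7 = l^2 - 6*l - 7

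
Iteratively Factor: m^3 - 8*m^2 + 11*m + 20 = (m + 1)*(m^2 - 9*m + 20) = (m - 4)*(m + 1)*(m - 5)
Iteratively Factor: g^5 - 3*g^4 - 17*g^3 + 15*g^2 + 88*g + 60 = (g - 3)*(g^4 - 17*g^2 - 36*g - 20) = (g - 3)*(g + 1)*(g^3 - g^2 - 16*g - 20) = (g - 5)*(g - 3)*(g + 1)*(g^2 + 4*g + 4) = (g - 5)*(g - 3)*(g + 1)*(g + 2)*(g + 2)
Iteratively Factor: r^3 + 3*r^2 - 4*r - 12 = (r + 2)*(r^2 + r - 6) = (r + 2)*(r + 3)*(r - 2)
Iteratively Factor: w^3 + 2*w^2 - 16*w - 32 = (w - 4)*(w^2 + 6*w + 8) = (w - 4)*(w + 2)*(w + 4)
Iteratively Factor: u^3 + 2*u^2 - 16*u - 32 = (u - 4)*(u^2 + 6*u + 8) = (u - 4)*(u + 4)*(u + 2)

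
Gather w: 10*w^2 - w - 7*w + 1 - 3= 10*w^2 - 8*w - 2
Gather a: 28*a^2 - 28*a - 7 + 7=28*a^2 - 28*a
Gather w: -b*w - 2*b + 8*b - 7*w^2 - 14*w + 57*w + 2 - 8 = 6*b - 7*w^2 + w*(43 - b) - 6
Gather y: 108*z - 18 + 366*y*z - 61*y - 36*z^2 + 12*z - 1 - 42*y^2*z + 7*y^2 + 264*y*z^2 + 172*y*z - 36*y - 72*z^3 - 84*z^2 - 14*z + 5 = y^2*(7 - 42*z) + y*(264*z^2 + 538*z - 97) - 72*z^3 - 120*z^2 + 106*z - 14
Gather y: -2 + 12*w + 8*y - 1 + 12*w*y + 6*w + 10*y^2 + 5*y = 18*w + 10*y^2 + y*(12*w + 13) - 3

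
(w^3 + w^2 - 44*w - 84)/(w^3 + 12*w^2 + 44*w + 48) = (w - 7)/(w + 4)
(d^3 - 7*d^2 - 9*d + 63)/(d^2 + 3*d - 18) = (d^2 - 4*d - 21)/(d + 6)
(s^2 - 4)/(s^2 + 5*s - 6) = (s^2 - 4)/(s^2 + 5*s - 6)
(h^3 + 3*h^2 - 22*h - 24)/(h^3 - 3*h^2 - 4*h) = (h + 6)/h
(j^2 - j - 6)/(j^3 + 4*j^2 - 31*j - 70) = (j - 3)/(j^2 + 2*j - 35)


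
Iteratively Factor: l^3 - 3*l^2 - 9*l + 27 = (l - 3)*(l^2 - 9) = (l - 3)^2*(l + 3)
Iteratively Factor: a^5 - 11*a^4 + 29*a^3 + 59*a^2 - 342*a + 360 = (a - 4)*(a^4 - 7*a^3 + a^2 + 63*a - 90) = (a - 4)*(a - 2)*(a^3 - 5*a^2 - 9*a + 45) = (a - 5)*(a - 4)*(a - 2)*(a^2 - 9) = (a - 5)*(a - 4)*(a - 2)*(a + 3)*(a - 3)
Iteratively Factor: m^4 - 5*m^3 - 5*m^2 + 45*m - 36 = (m - 4)*(m^3 - m^2 - 9*m + 9) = (m - 4)*(m - 3)*(m^2 + 2*m - 3) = (m - 4)*(m - 3)*(m - 1)*(m + 3)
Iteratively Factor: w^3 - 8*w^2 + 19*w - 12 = (w - 1)*(w^2 - 7*w + 12) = (w - 3)*(w - 1)*(w - 4)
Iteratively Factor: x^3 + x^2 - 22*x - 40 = (x + 4)*(x^2 - 3*x - 10) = (x - 5)*(x + 4)*(x + 2)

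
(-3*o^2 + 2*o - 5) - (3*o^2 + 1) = -6*o^2 + 2*o - 6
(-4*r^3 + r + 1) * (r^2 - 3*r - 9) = -4*r^5 + 12*r^4 + 37*r^3 - 2*r^2 - 12*r - 9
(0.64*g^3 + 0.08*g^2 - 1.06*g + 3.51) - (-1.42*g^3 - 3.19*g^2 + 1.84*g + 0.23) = 2.06*g^3 + 3.27*g^2 - 2.9*g + 3.28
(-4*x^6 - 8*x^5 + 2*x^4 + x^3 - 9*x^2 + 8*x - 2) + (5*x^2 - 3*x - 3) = -4*x^6 - 8*x^5 + 2*x^4 + x^3 - 4*x^2 + 5*x - 5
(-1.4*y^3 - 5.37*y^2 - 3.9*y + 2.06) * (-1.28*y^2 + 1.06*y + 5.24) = 1.792*y^5 + 5.3896*y^4 - 8.0362*y^3 - 34.9096*y^2 - 18.2524*y + 10.7944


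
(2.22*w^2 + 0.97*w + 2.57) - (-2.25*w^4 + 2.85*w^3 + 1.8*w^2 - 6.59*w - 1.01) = 2.25*w^4 - 2.85*w^3 + 0.42*w^2 + 7.56*w + 3.58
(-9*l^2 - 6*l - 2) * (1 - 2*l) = 18*l^3 + 3*l^2 - 2*l - 2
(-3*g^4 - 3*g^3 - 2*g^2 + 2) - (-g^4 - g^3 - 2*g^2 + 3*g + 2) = -2*g^4 - 2*g^3 - 3*g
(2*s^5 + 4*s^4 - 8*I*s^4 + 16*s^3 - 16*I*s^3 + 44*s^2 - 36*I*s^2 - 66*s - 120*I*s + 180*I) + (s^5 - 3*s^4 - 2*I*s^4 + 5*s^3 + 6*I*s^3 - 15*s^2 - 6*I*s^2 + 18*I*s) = 3*s^5 + s^4 - 10*I*s^4 + 21*s^3 - 10*I*s^3 + 29*s^2 - 42*I*s^2 - 66*s - 102*I*s + 180*I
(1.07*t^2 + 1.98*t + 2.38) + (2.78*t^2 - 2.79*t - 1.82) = 3.85*t^2 - 0.81*t + 0.56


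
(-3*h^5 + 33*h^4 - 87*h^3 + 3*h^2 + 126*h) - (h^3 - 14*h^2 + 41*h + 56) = -3*h^5 + 33*h^4 - 88*h^3 + 17*h^2 + 85*h - 56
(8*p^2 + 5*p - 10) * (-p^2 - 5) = -8*p^4 - 5*p^3 - 30*p^2 - 25*p + 50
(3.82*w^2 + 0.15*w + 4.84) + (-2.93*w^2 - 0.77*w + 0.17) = 0.89*w^2 - 0.62*w + 5.01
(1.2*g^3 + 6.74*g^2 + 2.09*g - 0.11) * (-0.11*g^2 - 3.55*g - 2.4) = -0.132*g^5 - 5.0014*g^4 - 27.0369*g^3 - 23.5834*g^2 - 4.6255*g + 0.264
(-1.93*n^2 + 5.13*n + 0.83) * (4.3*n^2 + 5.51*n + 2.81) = -8.299*n^4 + 11.4247*n^3 + 26.412*n^2 + 18.9886*n + 2.3323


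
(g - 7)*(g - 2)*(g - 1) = g^3 - 10*g^2 + 23*g - 14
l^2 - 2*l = l*(l - 2)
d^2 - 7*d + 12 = (d - 4)*(d - 3)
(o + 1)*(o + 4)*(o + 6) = o^3 + 11*o^2 + 34*o + 24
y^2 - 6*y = y*(y - 6)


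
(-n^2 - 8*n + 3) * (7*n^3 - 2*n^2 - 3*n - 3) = -7*n^5 - 54*n^4 + 40*n^3 + 21*n^2 + 15*n - 9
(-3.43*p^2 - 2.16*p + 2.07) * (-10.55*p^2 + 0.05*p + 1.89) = 36.1865*p^4 + 22.6165*p^3 - 28.4292*p^2 - 3.9789*p + 3.9123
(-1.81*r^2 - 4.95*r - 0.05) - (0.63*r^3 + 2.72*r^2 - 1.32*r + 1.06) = -0.63*r^3 - 4.53*r^2 - 3.63*r - 1.11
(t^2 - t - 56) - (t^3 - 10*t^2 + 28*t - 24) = -t^3 + 11*t^2 - 29*t - 32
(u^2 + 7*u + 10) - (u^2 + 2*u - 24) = 5*u + 34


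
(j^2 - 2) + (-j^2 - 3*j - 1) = -3*j - 3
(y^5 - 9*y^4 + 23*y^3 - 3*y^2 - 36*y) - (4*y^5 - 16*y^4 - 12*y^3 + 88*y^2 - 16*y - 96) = -3*y^5 + 7*y^4 + 35*y^3 - 91*y^2 - 20*y + 96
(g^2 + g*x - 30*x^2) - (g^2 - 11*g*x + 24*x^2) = 12*g*x - 54*x^2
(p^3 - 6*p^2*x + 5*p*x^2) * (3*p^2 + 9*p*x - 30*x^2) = 3*p^5 - 9*p^4*x - 69*p^3*x^2 + 225*p^2*x^3 - 150*p*x^4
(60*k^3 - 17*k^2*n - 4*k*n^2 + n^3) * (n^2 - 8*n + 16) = 60*k^3*n^2 - 480*k^3*n + 960*k^3 - 17*k^2*n^3 + 136*k^2*n^2 - 272*k^2*n - 4*k*n^4 + 32*k*n^3 - 64*k*n^2 + n^5 - 8*n^4 + 16*n^3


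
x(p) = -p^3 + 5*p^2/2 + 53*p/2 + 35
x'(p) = -3*p^2 + 5*p + 53/2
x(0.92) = 60.72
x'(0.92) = 28.56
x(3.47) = 115.28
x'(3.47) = 7.73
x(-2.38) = -0.43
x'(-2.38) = -2.39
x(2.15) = 93.59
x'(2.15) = 23.38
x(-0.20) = 29.81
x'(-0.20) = 25.38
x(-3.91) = 29.38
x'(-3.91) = -38.91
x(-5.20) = 105.41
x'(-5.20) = -80.62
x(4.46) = 114.20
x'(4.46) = -10.87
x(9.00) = -253.00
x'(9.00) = -171.50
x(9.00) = -253.00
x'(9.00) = -171.50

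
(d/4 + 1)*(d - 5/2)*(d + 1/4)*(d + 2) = d^4/4 + 15*d^3/16 - 49*d^2/32 - 87*d/16 - 5/4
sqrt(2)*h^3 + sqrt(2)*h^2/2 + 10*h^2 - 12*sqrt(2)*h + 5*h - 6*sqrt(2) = (h - sqrt(2))*(h + 6*sqrt(2))*(sqrt(2)*h + sqrt(2)/2)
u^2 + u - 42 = (u - 6)*(u + 7)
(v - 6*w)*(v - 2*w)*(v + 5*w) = v^3 - 3*v^2*w - 28*v*w^2 + 60*w^3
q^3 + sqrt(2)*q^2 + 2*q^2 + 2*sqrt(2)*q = q*(q + 2)*(q + sqrt(2))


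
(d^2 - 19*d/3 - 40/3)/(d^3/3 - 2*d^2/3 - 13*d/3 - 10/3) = (-3*d^2 + 19*d + 40)/(-d^3 + 2*d^2 + 13*d + 10)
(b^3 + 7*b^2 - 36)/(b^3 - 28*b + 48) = (b + 3)/(b - 4)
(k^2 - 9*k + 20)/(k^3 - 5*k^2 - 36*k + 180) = (k - 4)/(k^2 - 36)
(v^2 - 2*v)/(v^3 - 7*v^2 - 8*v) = (2 - v)/(-v^2 + 7*v + 8)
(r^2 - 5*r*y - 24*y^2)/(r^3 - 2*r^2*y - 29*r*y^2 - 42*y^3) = (-r + 8*y)/(-r^2 + 5*r*y + 14*y^2)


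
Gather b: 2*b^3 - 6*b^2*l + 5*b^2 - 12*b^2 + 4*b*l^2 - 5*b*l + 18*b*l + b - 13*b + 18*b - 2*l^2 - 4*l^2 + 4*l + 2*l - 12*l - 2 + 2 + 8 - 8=2*b^3 + b^2*(-6*l - 7) + b*(4*l^2 + 13*l + 6) - 6*l^2 - 6*l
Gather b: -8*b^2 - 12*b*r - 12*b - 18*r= -8*b^2 + b*(-12*r - 12) - 18*r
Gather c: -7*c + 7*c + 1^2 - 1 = 0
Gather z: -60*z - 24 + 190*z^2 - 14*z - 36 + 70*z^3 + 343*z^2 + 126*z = 70*z^3 + 533*z^2 + 52*z - 60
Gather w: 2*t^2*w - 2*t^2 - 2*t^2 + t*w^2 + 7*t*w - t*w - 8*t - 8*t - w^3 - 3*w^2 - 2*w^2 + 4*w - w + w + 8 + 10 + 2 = -4*t^2 - 16*t - w^3 + w^2*(t - 5) + w*(2*t^2 + 6*t + 4) + 20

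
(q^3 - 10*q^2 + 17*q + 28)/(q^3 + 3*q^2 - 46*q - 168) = (q^2 - 3*q - 4)/(q^2 + 10*q + 24)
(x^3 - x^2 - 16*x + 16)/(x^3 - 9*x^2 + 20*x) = (x^2 + 3*x - 4)/(x*(x - 5))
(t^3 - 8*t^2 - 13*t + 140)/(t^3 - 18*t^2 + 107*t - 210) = (t + 4)/(t - 6)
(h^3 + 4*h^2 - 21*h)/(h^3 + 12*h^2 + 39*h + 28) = h*(h - 3)/(h^2 + 5*h + 4)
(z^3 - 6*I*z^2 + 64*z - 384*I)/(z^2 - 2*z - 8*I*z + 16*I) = (z^2 + 2*I*z + 48)/(z - 2)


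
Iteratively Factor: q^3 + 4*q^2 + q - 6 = (q - 1)*(q^2 + 5*q + 6) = (q - 1)*(q + 3)*(q + 2)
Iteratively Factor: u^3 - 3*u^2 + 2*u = (u - 1)*(u^2 - 2*u) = (u - 2)*(u - 1)*(u)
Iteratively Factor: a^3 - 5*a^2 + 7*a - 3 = (a - 1)*(a^2 - 4*a + 3) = (a - 3)*(a - 1)*(a - 1)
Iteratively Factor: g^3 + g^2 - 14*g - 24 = (g - 4)*(g^2 + 5*g + 6) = (g - 4)*(g + 3)*(g + 2)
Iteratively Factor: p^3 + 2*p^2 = (p)*(p^2 + 2*p) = p*(p + 2)*(p)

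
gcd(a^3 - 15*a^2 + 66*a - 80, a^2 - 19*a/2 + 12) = a - 8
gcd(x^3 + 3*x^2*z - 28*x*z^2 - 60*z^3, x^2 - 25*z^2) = x - 5*z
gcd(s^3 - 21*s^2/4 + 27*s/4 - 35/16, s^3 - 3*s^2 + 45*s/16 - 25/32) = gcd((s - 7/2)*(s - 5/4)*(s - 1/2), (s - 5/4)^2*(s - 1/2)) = s^2 - 7*s/4 + 5/8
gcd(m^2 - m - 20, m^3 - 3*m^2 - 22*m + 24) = m + 4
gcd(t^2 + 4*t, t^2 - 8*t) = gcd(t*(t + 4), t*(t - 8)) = t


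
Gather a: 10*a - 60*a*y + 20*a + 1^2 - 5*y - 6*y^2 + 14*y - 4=a*(30 - 60*y) - 6*y^2 + 9*y - 3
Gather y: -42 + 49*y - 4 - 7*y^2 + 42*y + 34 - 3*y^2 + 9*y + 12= -10*y^2 + 100*y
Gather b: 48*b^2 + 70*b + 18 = 48*b^2 + 70*b + 18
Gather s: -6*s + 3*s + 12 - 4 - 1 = 7 - 3*s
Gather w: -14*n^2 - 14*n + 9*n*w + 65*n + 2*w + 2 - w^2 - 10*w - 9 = -14*n^2 + 51*n - w^2 + w*(9*n - 8) - 7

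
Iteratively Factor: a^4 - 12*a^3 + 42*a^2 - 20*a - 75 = (a - 5)*(a^3 - 7*a^2 + 7*a + 15) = (a - 5)*(a - 3)*(a^2 - 4*a - 5) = (a - 5)*(a - 3)*(a + 1)*(a - 5)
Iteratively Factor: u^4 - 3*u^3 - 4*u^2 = (u)*(u^3 - 3*u^2 - 4*u) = u*(u + 1)*(u^2 - 4*u) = u*(u - 4)*(u + 1)*(u)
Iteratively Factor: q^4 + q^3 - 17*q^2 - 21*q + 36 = (q + 3)*(q^3 - 2*q^2 - 11*q + 12) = (q + 3)^2*(q^2 - 5*q + 4) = (q - 1)*(q + 3)^2*(q - 4)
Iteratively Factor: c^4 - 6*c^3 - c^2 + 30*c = (c - 3)*(c^3 - 3*c^2 - 10*c) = (c - 3)*(c + 2)*(c^2 - 5*c) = c*(c - 3)*(c + 2)*(c - 5)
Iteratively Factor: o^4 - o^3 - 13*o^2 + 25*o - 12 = (o - 1)*(o^3 - 13*o + 12) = (o - 1)^2*(o^2 + o - 12) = (o - 3)*(o - 1)^2*(o + 4)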